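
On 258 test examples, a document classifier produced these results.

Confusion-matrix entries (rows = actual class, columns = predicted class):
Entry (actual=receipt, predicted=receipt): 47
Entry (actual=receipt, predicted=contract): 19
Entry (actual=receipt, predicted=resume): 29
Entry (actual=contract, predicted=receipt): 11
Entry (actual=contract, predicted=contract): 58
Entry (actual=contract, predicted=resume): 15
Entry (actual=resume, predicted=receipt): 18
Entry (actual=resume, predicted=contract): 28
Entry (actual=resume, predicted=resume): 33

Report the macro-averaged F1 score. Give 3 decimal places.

Per-class F1 score (2·TP/(2·TP+FP+FN)):
  receipt: TP=47, FP=11+18=29, FN=19+29=48 → 94/171 = 0.5497
  contract: TP=58, FP=19+28=47, FN=11+15=26 → 116/189 = 0.6138
  resume: TP=33, FP=29+15=44, FN=18+28=46 → 66/156 = 0.4231
Macro-F1 score = mean = (0.5497 + 0.6138 + 0.4231) / 3 = 0.529

0.529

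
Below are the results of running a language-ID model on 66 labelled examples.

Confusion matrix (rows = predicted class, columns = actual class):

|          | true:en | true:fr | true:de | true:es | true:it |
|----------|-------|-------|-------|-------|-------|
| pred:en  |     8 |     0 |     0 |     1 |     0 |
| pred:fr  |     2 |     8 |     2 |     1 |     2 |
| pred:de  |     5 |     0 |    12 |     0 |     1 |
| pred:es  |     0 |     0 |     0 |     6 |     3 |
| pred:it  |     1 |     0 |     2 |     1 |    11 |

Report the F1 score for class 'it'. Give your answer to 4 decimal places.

Treat 'it' as positive and all other classes as negative.
F1 score = 2·TP/(2·TP+FP+FN).
it: TP=11, FP=1+0+2+1=4, FN=0+2+1+3=6 → 22/32 = 0.68750

0.6875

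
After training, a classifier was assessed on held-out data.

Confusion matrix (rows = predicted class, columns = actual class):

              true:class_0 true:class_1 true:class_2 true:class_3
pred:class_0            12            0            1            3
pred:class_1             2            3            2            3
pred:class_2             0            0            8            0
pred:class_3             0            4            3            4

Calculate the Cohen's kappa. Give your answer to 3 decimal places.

Observed agreement pₒ = trace/N = 27/45 = 0.6000
Expected agreement pₑ = Σ (rowᵢ·colᵢ)/N² = (14·16 + 7·10 + 14·8 + 10·11)/45² = 0.2548
κ = (pₒ − pₑ)/(1 − pₑ) = (0.6000 − 0.2548)/(1 − 0.2548) = 0.463

0.463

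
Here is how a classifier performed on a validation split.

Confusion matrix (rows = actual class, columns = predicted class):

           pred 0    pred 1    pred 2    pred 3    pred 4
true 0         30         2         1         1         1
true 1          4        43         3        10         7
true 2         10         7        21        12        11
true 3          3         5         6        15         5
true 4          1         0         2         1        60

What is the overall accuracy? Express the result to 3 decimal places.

0.648

Accuracy = trace / total = (30+43+21+15+60=169) / 261 = 169/261 = 0.648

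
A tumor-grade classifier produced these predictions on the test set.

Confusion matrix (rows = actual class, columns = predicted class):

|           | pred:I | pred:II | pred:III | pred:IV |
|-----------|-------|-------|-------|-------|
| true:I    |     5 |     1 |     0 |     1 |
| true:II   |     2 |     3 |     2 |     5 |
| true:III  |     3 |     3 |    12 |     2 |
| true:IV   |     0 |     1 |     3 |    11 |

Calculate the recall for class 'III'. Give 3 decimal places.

Treat 'III' as positive and all other classes as negative.
recall = TP/(TP+FN).
III: TP=12, FN=3+3+2=8 → 12/20 = 0.6000

0.600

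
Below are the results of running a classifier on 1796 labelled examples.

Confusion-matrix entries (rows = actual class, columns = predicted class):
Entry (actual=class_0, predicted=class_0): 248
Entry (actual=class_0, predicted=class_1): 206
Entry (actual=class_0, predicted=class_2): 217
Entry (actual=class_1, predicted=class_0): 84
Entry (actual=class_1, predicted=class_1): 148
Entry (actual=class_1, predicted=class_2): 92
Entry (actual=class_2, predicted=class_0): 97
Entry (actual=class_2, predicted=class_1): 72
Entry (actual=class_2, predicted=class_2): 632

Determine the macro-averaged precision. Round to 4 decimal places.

0.5324

Per-class precision (TP/(TP+FP)):
  class_0: TP=248, FP=84+97=181 → 248/429 = 0.57809
  class_1: TP=148, FP=206+72=278 → 148/426 = 0.34742
  class_2: TP=632, FP=217+92=309 → 632/941 = 0.67163
Macro-precision = mean = (0.57809 + 0.34742 + 0.67163) / 3 = 0.5324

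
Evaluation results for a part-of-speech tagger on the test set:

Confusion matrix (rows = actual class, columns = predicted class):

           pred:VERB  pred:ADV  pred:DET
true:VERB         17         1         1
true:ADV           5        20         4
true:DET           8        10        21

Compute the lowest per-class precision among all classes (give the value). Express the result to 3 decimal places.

0.567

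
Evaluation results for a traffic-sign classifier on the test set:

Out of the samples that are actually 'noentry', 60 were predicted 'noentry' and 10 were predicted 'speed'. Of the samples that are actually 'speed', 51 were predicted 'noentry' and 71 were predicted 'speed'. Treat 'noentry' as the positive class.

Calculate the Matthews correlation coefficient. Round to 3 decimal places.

MCC = (TP·TN − FP·FN) / √((TP+FP)(TP+FN)(TN+FP)(TN+FN))
Numerator = 60·71 − 51·10 = 3750
Denominator = √(111·70·122·81) = √76783140 = 8762.5989
MCC = 3750 / 8762.5989 = 0.428

0.428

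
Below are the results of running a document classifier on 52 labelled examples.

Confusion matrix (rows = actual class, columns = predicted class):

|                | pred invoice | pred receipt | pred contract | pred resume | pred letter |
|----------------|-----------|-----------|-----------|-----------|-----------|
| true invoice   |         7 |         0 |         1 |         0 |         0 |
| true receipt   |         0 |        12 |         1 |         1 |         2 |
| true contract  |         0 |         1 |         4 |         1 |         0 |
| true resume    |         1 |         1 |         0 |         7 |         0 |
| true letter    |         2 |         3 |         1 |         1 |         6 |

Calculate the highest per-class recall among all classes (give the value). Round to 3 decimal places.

Per-class recall (TP/(TP+FN)):
  invoice: TP=7, FN=0+1+0+0=1 → 7/8 = 0.8750
  receipt: TP=12, FN=0+1+1+2=4 → 12/16 = 0.7500
  contract: TP=4, FN=0+1+1+0=2 → 4/6 = 0.6667
  resume: TP=7, FN=1+1+0+0=2 → 7/9 = 0.7778
  letter: TP=6, FN=2+3+1+1=7 → 6/13 = 0.4615
Highest is class 'invoice' with recall = 0.875.

0.875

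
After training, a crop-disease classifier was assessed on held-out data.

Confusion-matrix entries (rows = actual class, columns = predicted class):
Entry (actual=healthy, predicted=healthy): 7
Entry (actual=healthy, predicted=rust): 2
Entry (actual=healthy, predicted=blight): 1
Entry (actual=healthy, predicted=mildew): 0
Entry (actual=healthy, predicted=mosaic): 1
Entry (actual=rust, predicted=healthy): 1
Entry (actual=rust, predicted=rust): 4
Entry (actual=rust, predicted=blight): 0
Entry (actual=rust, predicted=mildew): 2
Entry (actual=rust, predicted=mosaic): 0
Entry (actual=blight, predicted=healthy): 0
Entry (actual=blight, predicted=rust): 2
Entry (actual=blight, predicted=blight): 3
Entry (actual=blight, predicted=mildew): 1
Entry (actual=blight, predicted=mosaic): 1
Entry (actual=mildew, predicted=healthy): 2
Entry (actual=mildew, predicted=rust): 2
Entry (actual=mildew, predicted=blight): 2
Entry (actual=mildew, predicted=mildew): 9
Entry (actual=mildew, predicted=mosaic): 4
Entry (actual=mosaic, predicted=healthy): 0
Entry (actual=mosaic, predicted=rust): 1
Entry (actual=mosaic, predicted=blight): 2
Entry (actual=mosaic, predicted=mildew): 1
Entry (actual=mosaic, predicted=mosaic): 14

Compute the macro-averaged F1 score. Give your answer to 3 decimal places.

0.562

Per-class F1 score (2·TP/(2·TP+FP+FN)):
  healthy: TP=7, FP=1+0+2+0=3, FN=2+1+0+1=4 → 14/21 = 0.6667
  rust: TP=4, FP=2+2+2+1=7, FN=1+0+2+0=3 → 8/18 = 0.4444
  blight: TP=3, FP=1+0+2+2=5, FN=0+2+1+1=4 → 6/15 = 0.4000
  mildew: TP=9, FP=0+2+1+1=4, FN=2+2+2+4=10 → 18/32 = 0.5625
  mosaic: TP=14, FP=1+0+1+4=6, FN=0+1+2+1=4 → 28/38 = 0.7368
Macro-F1 score = mean = (0.6667 + 0.4444 + 0.4000 + 0.5625 + 0.7368) / 5 = 0.562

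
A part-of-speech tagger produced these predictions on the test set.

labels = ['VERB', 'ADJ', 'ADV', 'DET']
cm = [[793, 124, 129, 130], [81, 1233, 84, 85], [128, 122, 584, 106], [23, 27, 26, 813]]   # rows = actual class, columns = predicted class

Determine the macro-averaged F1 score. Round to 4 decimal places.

0.7530

Per-class F1 score (2·TP/(2·TP+FP+FN)):
  VERB: TP=793, FP=81+128+23=232, FN=124+129+130=383 → 1586/2201 = 0.72058
  ADJ: TP=1233, FP=124+122+27=273, FN=81+84+85=250 → 2466/2989 = 0.82503
  ADV: TP=584, FP=129+84+26=239, FN=128+122+106=356 → 1168/1763 = 0.66251
  DET: TP=813, FP=130+85+106=321, FN=23+27+26=76 → 1626/2023 = 0.80376
Macro-F1 score = mean = (0.72058 + 0.82503 + 0.66251 + 0.80376) / 4 = 0.7530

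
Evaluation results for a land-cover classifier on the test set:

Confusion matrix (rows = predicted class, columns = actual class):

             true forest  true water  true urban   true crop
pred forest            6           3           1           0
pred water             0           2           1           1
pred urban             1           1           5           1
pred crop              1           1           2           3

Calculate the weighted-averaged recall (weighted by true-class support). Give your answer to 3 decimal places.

0.552

Per-class recall (TP/(TP+FN)):
  forest: TP=6, FN=0+1+1=2 → 6/8 = 0.7500
  water: TP=2, FN=3+1+1=5 → 2/7 = 0.2857
  urban: TP=5, FN=1+1+2=4 → 5/9 = 0.5556
  crop: TP=3, FN=0+1+1=2 → 3/5 = 0.6000
Weighted-recall = Σ (supportᵢ/N)·recallᵢ with N=29: (8/29)·0.7500 + (7/29)·0.2857 + (9/29)·0.5556 + (5/29)·0.6000 = 0.552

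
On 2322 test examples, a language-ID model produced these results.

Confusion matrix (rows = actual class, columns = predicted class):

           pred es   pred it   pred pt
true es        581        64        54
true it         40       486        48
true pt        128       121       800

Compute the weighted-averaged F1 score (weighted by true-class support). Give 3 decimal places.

0.805

Per-class F1 score (2·TP/(2·TP+FP+FN)):
  es: TP=581, FP=40+128=168, FN=64+54=118 → 1162/1448 = 0.8025
  it: TP=486, FP=64+121=185, FN=40+48=88 → 972/1245 = 0.7807
  pt: TP=800, FP=54+48=102, FN=128+121=249 → 1600/1951 = 0.8201
Weighted-F1 score = Σ (supportᵢ/N)·F1 scoreᵢ with N=2322: (699/2322)·0.8025 + (574/2322)·0.7807 + (1049/2322)·0.8201 = 0.805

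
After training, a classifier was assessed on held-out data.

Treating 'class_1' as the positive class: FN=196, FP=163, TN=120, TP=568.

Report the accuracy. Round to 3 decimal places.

0.657

Accuracy = (TP+TN)/N = (568+120)/1047 = 0.657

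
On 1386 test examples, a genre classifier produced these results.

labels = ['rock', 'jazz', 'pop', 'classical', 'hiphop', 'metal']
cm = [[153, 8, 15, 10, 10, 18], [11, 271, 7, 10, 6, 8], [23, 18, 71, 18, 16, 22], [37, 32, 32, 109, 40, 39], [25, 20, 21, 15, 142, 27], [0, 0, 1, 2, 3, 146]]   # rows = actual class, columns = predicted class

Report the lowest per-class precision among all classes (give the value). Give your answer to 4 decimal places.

0.4830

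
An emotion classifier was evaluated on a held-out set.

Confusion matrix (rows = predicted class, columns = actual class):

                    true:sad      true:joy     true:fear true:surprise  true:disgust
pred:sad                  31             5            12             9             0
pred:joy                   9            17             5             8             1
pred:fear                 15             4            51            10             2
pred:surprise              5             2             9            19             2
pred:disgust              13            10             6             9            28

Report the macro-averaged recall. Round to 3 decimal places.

0.536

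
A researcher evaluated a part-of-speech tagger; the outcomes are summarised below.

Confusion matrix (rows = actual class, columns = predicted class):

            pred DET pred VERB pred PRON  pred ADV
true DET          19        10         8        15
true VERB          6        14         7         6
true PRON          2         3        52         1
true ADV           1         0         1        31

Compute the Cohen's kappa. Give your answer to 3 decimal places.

0.540

Observed agreement pₒ = trace/N = 116/176 = 0.6591
Expected agreement pₑ = Σ (rowᵢ·colᵢ)/N² = (52·28 + 33·27 + 58·68 + 33·53)/176² = 0.2596
κ = (pₒ − pₑ)/(1 − pₑ) = (0.6591 − 0.2596)/(1 − 0.2596) = 0.540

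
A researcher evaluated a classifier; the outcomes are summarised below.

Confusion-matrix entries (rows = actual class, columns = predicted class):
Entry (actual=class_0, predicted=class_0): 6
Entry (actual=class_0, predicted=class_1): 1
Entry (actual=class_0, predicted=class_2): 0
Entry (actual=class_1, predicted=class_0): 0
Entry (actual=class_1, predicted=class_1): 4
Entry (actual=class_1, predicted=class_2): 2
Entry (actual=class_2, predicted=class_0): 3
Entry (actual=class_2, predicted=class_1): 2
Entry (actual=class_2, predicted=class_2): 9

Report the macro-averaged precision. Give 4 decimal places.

0.6854

Per-class precision (TP/(TP+FP)):
  class_0: TP=6, FP=0+3=3 → 6/9 = 0.66667
  class_1: TP=4, FP=1+2=3 → 4/7 = 0.57143
  class_2: TP=9, FP=0+2=2 → 9/11 = 0.81818
Macro-precision = mean = (0.66667 + 0.57143 + 0.81818) / 3 = 0.6854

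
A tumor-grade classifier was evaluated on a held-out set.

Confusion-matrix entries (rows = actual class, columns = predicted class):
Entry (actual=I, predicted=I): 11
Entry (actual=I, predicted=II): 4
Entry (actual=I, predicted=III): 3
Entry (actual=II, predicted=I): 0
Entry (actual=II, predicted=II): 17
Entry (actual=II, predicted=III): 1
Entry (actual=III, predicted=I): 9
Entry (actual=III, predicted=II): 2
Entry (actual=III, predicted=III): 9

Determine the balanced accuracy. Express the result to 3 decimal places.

Balanced accuracy = mean of per-class recall.
  I: recall = 11/18 = 0.6111
  II: recall = 17/18 = 0.9444
  III: recall = 9/20 = 0.4500
Mean = (0.6111 + 0.9444 + 0.4500) / 3 = 0.669

0.669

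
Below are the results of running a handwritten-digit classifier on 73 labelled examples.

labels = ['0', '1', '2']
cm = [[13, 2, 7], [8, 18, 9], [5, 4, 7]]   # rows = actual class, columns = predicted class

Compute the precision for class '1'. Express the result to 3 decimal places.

0.750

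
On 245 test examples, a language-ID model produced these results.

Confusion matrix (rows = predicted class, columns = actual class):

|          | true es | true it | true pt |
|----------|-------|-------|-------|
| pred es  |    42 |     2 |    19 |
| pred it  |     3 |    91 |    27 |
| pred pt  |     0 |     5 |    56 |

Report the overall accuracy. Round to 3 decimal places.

Accuracy = trace / total = (42+91+56=189) / 245 = 189/245 = 0.771

0.771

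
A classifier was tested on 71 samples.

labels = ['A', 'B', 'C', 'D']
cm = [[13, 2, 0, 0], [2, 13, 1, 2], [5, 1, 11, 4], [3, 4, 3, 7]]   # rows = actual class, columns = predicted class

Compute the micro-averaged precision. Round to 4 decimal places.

0.6197

Micro-averaging pools counts across classes: ΣTP=44, ΣFP=27, ΣFN=27.
Micro-precision = TP/(TP+FP) on pooled counts = 0.6197 (equals overall accuracy in single-label multiclass).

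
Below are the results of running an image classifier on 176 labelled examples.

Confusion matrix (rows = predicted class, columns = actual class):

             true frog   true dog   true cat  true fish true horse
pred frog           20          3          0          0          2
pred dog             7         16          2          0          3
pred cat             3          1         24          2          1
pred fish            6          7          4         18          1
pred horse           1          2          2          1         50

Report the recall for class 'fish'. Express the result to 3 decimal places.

Treat 'fish' as positive and all other classes as negative.
recall = TP/(TP+FN).
fish: TP=18, FN=0+0+2+1=3 → 18/21 = 0.8571

0.857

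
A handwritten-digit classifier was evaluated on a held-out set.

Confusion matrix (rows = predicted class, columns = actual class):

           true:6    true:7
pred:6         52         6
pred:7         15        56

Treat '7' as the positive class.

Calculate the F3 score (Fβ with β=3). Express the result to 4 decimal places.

0.8903

Fβ = (1+β²)·TP / ((1+β²)·TP + β²·FN + FP), with β²=9
= 10·56 / (10·56 + 9·6 + 15) = 0.8903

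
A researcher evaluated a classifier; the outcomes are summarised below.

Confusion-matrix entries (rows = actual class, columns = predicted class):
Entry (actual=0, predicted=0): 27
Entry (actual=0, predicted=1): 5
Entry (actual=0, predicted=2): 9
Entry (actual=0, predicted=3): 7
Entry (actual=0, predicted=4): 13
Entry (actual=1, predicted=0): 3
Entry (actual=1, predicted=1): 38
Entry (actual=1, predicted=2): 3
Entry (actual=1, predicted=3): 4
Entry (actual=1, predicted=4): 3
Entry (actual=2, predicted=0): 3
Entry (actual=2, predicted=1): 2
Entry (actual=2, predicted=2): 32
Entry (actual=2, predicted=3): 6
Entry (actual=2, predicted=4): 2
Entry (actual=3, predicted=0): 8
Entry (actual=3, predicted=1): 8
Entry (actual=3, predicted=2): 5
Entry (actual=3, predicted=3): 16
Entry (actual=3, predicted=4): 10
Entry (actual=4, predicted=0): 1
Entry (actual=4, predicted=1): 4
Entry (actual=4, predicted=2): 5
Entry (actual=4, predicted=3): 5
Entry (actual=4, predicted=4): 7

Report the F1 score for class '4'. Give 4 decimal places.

Take TP from the diagonal, FP from the rest of the '4' prediction marginal, FN from the rest of the '4' actual marginal.
F1 score = 2·TP/(2·TP+FP+FN).
4: TP=7, FP=13+3+2+10=28, FN=1+4+5+5=15 → 14/57 = 0.24561

0.2456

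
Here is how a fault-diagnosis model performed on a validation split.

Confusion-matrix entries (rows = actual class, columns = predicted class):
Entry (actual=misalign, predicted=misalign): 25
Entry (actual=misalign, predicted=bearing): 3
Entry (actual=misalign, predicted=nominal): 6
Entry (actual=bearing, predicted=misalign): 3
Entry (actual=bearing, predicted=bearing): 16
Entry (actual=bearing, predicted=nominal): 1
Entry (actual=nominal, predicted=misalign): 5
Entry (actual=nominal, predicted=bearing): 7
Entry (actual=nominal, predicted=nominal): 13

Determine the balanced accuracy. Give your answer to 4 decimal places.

Balanced accuracy = mean of per-class recall.
  misalign: recall = 25/34 = 0.73529
  bearing: recall = 16/20 = 0.80000
  nominal: recall = 13/25 = 0.52000
Mean = (0.73529 + 0.80000 + 0.52000) / 3 = 0.6851

0.6851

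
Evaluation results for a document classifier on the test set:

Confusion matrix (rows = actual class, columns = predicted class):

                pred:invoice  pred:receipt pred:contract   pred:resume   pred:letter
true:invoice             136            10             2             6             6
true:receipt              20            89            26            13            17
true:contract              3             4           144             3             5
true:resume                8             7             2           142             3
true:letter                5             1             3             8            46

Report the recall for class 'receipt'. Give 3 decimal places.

One-vs-rest for 'receipt': TP = diagonal; FP = other classes predicted 'receipt'; FN = 'receipt' predicted as other.
recall = TP/(TP+FN).
receipt: TP=89, FN=20+26+13+17=76 → 89/165 = 0.5394

0.539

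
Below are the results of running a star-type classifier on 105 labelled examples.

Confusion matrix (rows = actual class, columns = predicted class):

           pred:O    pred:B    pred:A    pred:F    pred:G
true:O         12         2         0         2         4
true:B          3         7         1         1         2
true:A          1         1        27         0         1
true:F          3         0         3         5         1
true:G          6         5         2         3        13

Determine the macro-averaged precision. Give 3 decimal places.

0.568

Per-class precision (TP/(TP+FP)):
  O: TP=12, FP=3+1+3+6=13 → 12/25 = 0.4800
  B: TP=7, FP=2+1+0+5=8 → 7/15 = 0.4667
  A: TP=27, FP=0+1+3+2=6 → 27/33 = 0.8182
  F: TP=5, FP=2+1+0+3=6 → 5/11 = 0.4545
  G: TP=13, FP=4+2+1+1=8 → 13/21 = 0.6190
Macro-precision = mean = (0.4800 + 0.4667 + 0.8182 + 0.4545 + 0.6190) / 5 = 0.568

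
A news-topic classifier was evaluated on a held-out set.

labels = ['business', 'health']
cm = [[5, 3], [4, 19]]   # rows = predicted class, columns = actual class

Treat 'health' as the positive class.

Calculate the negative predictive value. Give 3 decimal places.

0.625

NPV = TN/(TN+FN) = 5/(5+3) = 0.625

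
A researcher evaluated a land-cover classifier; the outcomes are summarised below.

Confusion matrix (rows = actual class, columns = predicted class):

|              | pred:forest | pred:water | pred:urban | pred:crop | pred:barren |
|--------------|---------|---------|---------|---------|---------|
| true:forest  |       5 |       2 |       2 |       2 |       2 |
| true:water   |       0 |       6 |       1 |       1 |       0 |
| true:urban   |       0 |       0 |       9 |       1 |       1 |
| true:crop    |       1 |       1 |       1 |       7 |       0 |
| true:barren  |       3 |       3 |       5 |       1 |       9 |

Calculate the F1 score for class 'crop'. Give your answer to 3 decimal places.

0.636

F1 score = 2·TP/(2·TP+FP+FN).
crop: TP=7, FP=2+1+1+1=5, FN=1+1+1+0=3 → 14/22 = 0.6364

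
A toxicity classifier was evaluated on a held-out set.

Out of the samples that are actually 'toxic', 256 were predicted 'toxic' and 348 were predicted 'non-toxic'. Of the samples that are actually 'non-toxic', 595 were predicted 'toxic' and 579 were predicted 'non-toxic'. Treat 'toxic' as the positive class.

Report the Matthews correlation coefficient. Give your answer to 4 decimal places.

-0.0787

MCC = (TP·TN − FP·FN) / √((TP+FP)(TP+FN)(TN+FP)(TN+FN))
Numerator = 256·579 − 595·348 = -58836
Denominator = √(851·604·1174·927) = √559389525192 = 747923.4755
MCC = -58836 / 747923.4755 = -0.0787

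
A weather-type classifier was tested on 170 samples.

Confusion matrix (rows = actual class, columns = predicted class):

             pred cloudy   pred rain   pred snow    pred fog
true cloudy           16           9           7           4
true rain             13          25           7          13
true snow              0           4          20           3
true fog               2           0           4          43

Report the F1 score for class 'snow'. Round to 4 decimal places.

Treat 'snow' as positive and all other classes as negative.
F1 score = 2·TP/(2·TP+FP+FN).
snow: TP=20, FP=7+7+4=18, FN=0+4+3=7 → 40/65 = 0.61538

0.6154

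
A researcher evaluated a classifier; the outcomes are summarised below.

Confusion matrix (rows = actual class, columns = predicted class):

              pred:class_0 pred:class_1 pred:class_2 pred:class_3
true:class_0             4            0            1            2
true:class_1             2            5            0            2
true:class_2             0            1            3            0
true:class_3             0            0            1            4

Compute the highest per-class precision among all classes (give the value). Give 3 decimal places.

0.833

Per-class precision (TP/(TP+FP)):
  class_0: TP=4, FP=2+0+0=2 → 4/6 = 0.6667
  class_1: TP=5, FP=0+1+0=1 → 5/6 = 0.8333
  class_2: TP=3, FP=1+0+1=2 → 3/5 = 0.6000
  class_3: TP=4, FP=2+2+0=4 → 4/8 = 0.5000
Highest is class 'class_1' with precision = 0.833.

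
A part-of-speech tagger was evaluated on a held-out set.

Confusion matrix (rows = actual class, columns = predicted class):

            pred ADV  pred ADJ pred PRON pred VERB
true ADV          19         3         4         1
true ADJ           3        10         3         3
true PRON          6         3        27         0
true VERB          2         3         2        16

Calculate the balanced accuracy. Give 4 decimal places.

0.6689

Balanced accuracy = mean of per-class recall.
  ADV: recall = 19/27 = 0.70370
  ADJ: recall = 10/19 = 0.52632
  PRON: recall = 27/36 = 0.75000
  VERB: recall = 16/23 = 0.69565
Mean = (0.70370 + 0.52632 + 0.75000 + 0.69565) / 4 = 0.6689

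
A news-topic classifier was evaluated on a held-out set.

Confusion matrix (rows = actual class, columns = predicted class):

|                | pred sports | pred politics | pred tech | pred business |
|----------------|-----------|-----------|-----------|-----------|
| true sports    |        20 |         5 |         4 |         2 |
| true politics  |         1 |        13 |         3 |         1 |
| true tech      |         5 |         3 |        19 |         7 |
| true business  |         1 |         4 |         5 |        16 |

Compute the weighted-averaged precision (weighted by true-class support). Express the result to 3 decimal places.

Per-class precision (TP/(TP+FP)):
  sports: TP=20, FP=1+5+1=7 → 20/27 = 0.7407
  politics: TP=13, FP=5+3+4=12 → 13/25 = 0.5200
  tech: TP=19, FP=4+3+5=12 → 19/31 = 0.6129
  business: TP=16, FP=2+1+7=10 → 16/26 = 0.6154
Weighted-precision = Σ (supportᵢ/N)·precisionᵢ with N=109: (31/109)·0.7407 + (18/109)·0.5200 + (34/109)·0.6129 + (26/109)·0.6154 = 0.635

0.635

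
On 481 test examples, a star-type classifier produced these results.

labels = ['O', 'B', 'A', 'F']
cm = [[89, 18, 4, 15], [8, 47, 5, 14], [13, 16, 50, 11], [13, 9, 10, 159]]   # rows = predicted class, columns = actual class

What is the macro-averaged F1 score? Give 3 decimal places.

0.683

Per-class F1 score (2·TP/(2·TP+FP+FN)):
  O: TP=89, FP=18+4+15=37, FN=8+13+13=34 → 178/249 = 0.7149
  B: TP=47, FP=8+5+14=27, FN=18+16+9=43 → 94/164 = 0.5732
  A: TP=50, FP=13+16+11=40, FN=4+5+10=19 → 100/159 = 0.6289
  F: TP=159, FP=13+9+10=32, FN=15+14+11=40 → 318/390 = 0.8154
Macro-F1 score = mean = (0.7149 + 0.5732 + 0.6289 + 0.8154) / 4 = 0.683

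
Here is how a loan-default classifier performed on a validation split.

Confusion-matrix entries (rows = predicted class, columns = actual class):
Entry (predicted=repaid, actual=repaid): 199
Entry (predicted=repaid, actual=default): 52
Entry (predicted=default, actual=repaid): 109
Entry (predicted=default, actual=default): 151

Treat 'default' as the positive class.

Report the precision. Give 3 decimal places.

0.581

Precision = TP/(TP+FP) = 151/(151+109) = 151/260 = 0.581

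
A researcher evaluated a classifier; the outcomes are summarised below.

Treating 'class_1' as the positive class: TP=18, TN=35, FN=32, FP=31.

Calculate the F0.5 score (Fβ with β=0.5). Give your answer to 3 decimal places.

0.366

Fβ = (1+β²)·TP / ((1+β²)·TP + β²·FN + FP), with β²=1/4
= 1.25·18 / (1.25·18 + 0.25·32 + 31) = 0.366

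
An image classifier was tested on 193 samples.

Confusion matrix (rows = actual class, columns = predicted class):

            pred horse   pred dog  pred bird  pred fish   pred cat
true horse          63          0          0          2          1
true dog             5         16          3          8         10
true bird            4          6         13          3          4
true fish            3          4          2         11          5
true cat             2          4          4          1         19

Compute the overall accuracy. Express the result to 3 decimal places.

Accuracy = trace / total = (63+16+13+11+19=122) / 193 = 122/193 = 0.632

0.632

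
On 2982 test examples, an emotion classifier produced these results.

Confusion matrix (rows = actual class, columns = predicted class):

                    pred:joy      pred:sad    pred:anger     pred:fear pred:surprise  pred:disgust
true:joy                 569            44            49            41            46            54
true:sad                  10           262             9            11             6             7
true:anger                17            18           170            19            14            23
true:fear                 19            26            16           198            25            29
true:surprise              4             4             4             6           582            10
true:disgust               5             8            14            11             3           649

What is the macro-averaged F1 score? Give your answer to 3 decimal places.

Per-class F1 score (2·TP/(2·TP+FP+FN)):
  joy: TP=569, FP=10+17+19+4+5=55, FN=44+49+41+46+54=234 → 1138/1427 = 0.7975
  sad: TP=262, FP=44+18+26+4+8=100, FN=10+9+11+6+7=43 → 524/667 = 0.7856
  anger: TP=170, FP=49+9+16+4+14=92, FN=17+18+19+14+23=91 → 340/523 = 0.6501
  fear: TP=198, FP=41+11+19+6+11=88, FN=19+26+16+25+29=115 → 396/599 = 0.6611
  surprise: TP=582, FP=46+6+14+25+3=94, FN=4+4+4+6+10=28 → 1164/1286 = 0.9051
  disgust: TP=649, FP=54+7+23+29+10=123, FN=5+8+14+11+3=41 → 1298/1462 = 0.8878
Macro-F1 score = mean = (0.7975 + 0.7856 + 0.6501 + 0.6611 + 0.9051 + 0.8878) / 6 = 0.781

0.781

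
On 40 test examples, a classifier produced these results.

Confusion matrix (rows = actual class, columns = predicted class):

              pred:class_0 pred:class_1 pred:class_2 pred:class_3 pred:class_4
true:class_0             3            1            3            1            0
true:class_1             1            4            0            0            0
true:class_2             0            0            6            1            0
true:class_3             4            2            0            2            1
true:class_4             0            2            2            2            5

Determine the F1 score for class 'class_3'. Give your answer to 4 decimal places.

0.2667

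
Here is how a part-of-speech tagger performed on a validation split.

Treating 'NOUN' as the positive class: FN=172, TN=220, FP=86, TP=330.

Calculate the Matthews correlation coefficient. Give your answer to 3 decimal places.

MCC = (TP·TN − FP·FN) / √((TP+FP)(TP+FN)(TN+FP)(TN+FN))
Numerator = 330·220 − 86·172 = 57808
Denominator = √(416·502·306·392) = √25049816064 = 158271.3368
MCC = 57808 / 158271.3368 = 0.365

0.365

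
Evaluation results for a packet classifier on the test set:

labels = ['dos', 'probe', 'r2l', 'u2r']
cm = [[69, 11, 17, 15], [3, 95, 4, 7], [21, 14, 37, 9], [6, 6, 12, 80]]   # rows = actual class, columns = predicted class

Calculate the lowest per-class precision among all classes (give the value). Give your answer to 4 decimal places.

0.5286

Per-class precision (TP/(TP+FP)):
  dos: TP=69, FP=3+21+6=30 → 69/99 = 0.69697
  probe: TP=95, FP=11+14+6=31 → 95/126 = 0.75397
  r2l: TP=37, FP=17+4+12=33 → 37/70 = 0.52857
  u2r: TP=80, FP=15+7+9=31 → 80/111 = 0.72072
Lowest is class 'r2l' with precision = 0.5286.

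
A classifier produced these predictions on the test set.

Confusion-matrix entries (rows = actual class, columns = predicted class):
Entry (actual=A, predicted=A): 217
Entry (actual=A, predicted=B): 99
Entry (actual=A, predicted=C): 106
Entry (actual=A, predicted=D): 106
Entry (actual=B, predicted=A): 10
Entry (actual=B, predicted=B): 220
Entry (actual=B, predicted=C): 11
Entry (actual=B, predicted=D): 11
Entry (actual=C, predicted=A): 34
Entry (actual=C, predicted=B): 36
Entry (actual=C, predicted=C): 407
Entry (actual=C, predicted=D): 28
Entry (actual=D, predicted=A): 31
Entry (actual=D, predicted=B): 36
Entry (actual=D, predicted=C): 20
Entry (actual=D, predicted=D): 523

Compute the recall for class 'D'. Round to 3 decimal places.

recall = TP/(TP+FN).
D: TP=523, FN=31+36+20=87 → 523/610 = 0.8574

0.857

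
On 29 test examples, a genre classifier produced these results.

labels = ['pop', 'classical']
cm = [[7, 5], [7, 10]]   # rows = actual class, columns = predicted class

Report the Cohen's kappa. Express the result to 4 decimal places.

0.1675

Observed agreement pₒ = trace/N = 17/29 = 0.58621
Expected agreement pₑ = Σ (rowᵢ·colᵢ)/N² = (12·14 + 17·15)/29² = 0.50297
κ = (pₒ − pₑ)/(1 − pₑ) = (0.58621 − 0.50297)/(1 − 0.50297) = 0.1675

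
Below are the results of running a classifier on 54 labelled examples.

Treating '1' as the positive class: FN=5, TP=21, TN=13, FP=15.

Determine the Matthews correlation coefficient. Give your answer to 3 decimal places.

0.288

MCC = (TP·TN − FP·FN) / √((TP+FP)(TP+FN)(TN+FP)(TN+FN))
Numerator = 21·13 − 15·5 = 198
Denominator = √(36·26·28·18) = √471744 = 686.8362
MCC = 198 / 686.8362 = 0.288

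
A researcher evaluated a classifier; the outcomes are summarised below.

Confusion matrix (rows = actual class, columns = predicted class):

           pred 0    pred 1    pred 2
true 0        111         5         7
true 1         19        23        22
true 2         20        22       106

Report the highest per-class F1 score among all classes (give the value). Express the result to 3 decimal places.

0.813

Per-class F1 score (2·TP/(2·TP+FP+FN)):
  0: TP=111, FP=19+20=39, FN=5+7=12 → 222/273 = 0.8132
  1: TP=23, FP=5+22=27, FN=19+22=41 → 46/114 = 0.4035
  2: TP=106, FP=7+22=29, FN=20+22=42 → 212/283 = 0.7491
Highest is class '0' with F1 score = 0.813.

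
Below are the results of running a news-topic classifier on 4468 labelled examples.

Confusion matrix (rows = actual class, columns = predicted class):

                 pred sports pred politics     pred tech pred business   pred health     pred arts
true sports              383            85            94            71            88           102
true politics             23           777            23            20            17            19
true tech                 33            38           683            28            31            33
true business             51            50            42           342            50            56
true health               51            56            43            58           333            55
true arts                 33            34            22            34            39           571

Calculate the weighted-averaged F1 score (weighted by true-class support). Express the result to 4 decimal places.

0.6833

Per-class F1 score (2·TP/(2·TP+FP+FN)):
  sports: TP=383, FP=23+33+51+51+33=191, FN=85+94+71+88+102=440 → 766/1397 = 0.54832
  politics: TP=777, FP=85+38+50+56+34=263, FN=23+23+20+17+19=102 → 1554/1919 = 0.80980
  tech: TP=683, FP=94+23+42+43+22=224, FN=33+38+28+31+33=163 → 1366/1753 = 0.77924
  business: TP=342, FP=71+20+28+58+34=211, FN=51+50+42+50+56=249 → 684/1144 = 0.59790
  health: TP=333, FP=88+17+31+50+39=225, FN=51+56+43+58+55=263 → 666/1154 = 0.57712
  arts: TP=571, FP=102+19+33+56+55=265, FN=33+34+22+34+39=162 → 1142/1569 = 0.72785
Weighted-F1 score = Σ (supportᵢ/N)·F1 scoreᵢ with N=4468: (823/4468)·0.54832 + (879/4468)·0.80980 + (846/4468)·0.77924 + (591/4468)·0.59790 + (596/4468)·0.57712 + (733/4468)·0.72785 = 0.6833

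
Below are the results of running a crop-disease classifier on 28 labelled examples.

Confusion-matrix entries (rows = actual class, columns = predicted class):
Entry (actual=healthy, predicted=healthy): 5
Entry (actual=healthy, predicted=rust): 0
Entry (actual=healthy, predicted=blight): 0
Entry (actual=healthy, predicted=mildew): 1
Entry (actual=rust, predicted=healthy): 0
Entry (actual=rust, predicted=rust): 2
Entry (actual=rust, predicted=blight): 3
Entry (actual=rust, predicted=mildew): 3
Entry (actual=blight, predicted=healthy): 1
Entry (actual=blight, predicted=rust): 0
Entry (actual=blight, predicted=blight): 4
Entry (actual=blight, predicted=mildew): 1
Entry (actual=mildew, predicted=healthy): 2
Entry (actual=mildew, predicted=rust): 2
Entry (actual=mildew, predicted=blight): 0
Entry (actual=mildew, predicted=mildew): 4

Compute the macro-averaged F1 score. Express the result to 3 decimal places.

0.533

Per-class F1 score (2·TP/(2·TP+FP+FN)):
  healthy: TP=5, FP=0+1+2=3, FN=0+0+1=1 → 10/14 = 0.7143
  rust: TP=2, FP=0+0+2=2, FN=0+3+3=6 → 4/12 = 0.3333
  blight: TP=4, FP=0+3+0=3, FN=1+0+1=2 → 8/13 = 0.6154
  mildew: TP=4, FP=1+3+1=5, FN=2+2+0=4 → 8/17 = 0.4706
Macro-F1 score = mean = (0.7143 + 0.3333 + 0.6154 + 0.4706) / 4 = 0.533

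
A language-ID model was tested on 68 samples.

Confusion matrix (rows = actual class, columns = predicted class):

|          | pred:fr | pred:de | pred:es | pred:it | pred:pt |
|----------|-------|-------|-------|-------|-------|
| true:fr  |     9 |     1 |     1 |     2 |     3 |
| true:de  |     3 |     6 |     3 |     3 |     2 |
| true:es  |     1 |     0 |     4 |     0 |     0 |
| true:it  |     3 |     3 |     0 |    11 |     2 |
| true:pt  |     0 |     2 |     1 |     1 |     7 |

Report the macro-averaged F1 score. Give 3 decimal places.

0.544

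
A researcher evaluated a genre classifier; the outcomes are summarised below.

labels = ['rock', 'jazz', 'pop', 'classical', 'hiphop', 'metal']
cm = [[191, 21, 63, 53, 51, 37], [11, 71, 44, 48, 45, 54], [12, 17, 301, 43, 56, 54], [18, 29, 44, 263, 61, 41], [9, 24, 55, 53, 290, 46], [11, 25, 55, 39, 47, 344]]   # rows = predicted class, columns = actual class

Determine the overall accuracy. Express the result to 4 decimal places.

0.5560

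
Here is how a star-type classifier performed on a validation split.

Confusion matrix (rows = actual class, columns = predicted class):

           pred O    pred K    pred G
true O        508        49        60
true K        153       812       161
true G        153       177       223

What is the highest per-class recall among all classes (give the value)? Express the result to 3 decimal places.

Per-class recall (TP/(TP+FN)):
  O: TP=508, FN=49+60=109 → 508/617 = 0.8233
  K: TP=812, FN=153+161=314 → 812/1126 = 0.7211
  G: TP=223, FN=153+177=330 → 223/553 = 0.4033
Highest is class 'O' with recall = 0.823.

0.823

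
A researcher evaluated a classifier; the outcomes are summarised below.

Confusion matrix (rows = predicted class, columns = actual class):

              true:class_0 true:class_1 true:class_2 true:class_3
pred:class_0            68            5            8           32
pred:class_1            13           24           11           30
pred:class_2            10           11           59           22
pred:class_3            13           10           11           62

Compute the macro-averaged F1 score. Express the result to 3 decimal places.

0.533

Per-class F1 score (2·TP/(2·TP+FP+FN)):
  class_0: TP=68, FP=5+8+32=45, FN=13+10+13=36 → 136/217 = 0.6267
  class_1: TP=24, FP=13+11+30=54, FN=5+11+10=26 → 48/128 = 0.3750
  class_2: TP=59, FP=10+11+22=43, FN=8+11+11=30 → 118/191 = 0.6178
  class_3: TP=62, FP=13+10+11=34, FN=32+30+22=84 → 124/242 = 0.5124
Macro-F1 score = mean = (0.6267 + 0.3750 + 0.6178 + 0.5124) / 4 = 0.533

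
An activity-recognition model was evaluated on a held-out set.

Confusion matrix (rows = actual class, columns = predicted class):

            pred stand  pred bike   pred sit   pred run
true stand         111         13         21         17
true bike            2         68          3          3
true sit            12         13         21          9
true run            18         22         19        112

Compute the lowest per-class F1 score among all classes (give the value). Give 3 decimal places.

Per-class F1 score (2·TP/(2·TP+FP+FN)):
  stand: TP=111, FP=2+12+18=32, FN=13+21+17=51 → 222/305 = 0.7279
  bike: TP=68, FP=13+13+22=48, FN=2+3+3=8 → 136/192 = 0.7083
  sit: TP=21, FP=21+3+19=43, FN=12+13+9=34 → 42/119 = 0.3529
  run: TP=112, FP=17+3+9=29, FN=18+22+19=59 → 224/312 = 0.7179
Lowest is class 'sit' with F1 score = 0.353.

0.353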